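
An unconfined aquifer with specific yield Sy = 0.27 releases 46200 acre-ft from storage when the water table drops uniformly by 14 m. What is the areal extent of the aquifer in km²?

A ≈ 15.1 km²

ΔV = 46200 acre-ft = 5.699 × 10^7 m³
A = ΔV / (Sy × Δh) = 5.699 × 10^7 / (0.27 × 14) = 1.508 × 10^7 m²
A = 1.508 × 10^7 m² = 15.08 km²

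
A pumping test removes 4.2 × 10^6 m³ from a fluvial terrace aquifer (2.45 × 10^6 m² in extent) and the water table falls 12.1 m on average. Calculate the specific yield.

Sy ≈ 0.14

Sy = ΔV / (A × Δh) = 4.2 × 10^6 m³ / (2.45 × 10^6 m² × 12.1 m) = 0.1417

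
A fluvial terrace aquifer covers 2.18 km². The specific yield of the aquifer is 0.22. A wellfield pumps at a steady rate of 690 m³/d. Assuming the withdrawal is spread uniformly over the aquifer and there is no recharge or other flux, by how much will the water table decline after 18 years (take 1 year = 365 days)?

A = 2.18 km² = 2.18 × 10^6 m²
t = 18 years = 6570 d
ΔV = Q × t = 690 m³/d × 6570 d = 4.533 × 10^6 m³
Δh = ΔV / (Sy × A) = 4.533 × 10^6 / (0.22 × 2.18 × 10^6) = 9.452 m

Δh ≈ 9.45 m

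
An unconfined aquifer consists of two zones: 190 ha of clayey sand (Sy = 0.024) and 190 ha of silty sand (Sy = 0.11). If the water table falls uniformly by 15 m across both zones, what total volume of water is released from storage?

ΔV ≈ 3.82 × 10^6 m³

A₁ = 190 ha = 1.9 × 10^6 m²; A₂ = 190 ha = 1.9 × 10^6 m²
ΔV₁ = 0.024 × 1.9 × 10^6 × 15 = 6.84 × 10^5 m³
ΔV₂ = 0.11 × 1.9 × 10^6 × 15 = 3.135 × 10^6 m³
ΔV = ΔV₁ + ΔV₂ = 3.819 × 10^6 m³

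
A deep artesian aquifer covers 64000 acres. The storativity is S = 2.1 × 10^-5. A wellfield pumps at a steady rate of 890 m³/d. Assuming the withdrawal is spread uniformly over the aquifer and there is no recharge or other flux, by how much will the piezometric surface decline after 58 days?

Δh ≈ 9.49 m

A = 64000 acres = 2.59 × 10^8 m²
ΔV = Q × t = 890 m³/d × 58 d = 51620 m³
Δh = ΔV / (S × A) = 51620 / (2.1 × 10^-5 × 2.59 × 10^8) = 9.491 m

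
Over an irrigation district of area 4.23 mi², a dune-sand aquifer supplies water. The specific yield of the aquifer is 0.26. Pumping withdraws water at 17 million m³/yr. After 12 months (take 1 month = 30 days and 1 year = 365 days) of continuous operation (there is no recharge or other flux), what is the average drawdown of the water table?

Δh ≈ 5.89 m

A = 4.23 mi² = 1.096 × 10^7 m²
Q = 17 million m³/yr = 46580 m³/d
t = 12 months = 360 d
ΔV = Q × t = 46580 m³/d × 360 d = 1.677 × 10^7 m³
Δh = ΔV / (Sy × A) = 1.677 × 10^7 / (0.26 × 1.096 × 10^7) = 5.886 m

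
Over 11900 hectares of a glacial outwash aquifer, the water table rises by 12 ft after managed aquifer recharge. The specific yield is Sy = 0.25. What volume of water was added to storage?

ΔV ≈ 1.09 × 10^8 m³

A = 11900 hectares = 1.19 × 10^8 m²
Δh = 12 ft = 3.658 m
ΔV = Sy × A × Δh = 0.25 × 1.19 × 10^8 m² × 3.658 m = 1.088 × 10^8 m³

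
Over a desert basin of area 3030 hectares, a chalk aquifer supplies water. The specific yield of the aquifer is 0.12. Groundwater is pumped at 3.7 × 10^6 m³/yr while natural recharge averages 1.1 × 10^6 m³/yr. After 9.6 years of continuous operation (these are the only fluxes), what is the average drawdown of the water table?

A = 3030 hectares = 3.03 × 10^7 m²
Net abstraction = 3.7 × 10^6 − 1.1 × 10^6 = 2.6 × 10^6 m³/yr
Q_net = 2.6 × 10^6 m³/yr = 7123 m³/d
t = 9.6 years = 3504 d
ΔV = Q × t = 7123 m³/d × 3504 d = 2.496 × 10^7 m³
Δh = ΔV / (Sy × A) = 2.496 × 10^7 / (0.12 × 3.03 × 10^7) = 6.865 m

Δh ≈ 6.86 m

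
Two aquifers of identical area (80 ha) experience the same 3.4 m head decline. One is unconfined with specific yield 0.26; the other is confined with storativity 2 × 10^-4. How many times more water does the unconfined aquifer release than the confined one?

A = 80 ha = 8 × 10^5 m²
Unconfined: ΔV_u = Sy × A × Δh = 0.26 × 8 × 10^5 × 3.4 = 7.072 × 10^5 m³
Confined: ΔV_c = S × A × Δh = 2 × 10^-4 × 8 × 10^5 × 3.4 = 544 m³
Ratio = ΔV_u / ΔV_c = Sy / S = 0.26 / 2 × 10^-4 = 1300

ΔV_u / ΔV_c ≈ 1300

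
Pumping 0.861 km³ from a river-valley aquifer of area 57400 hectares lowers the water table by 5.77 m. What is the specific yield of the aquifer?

A = 57400 hectares = 5.74 × 10^8 m²
ΔV = 0.861 km³ = 8.61 × 10^8 m³
Sy = ΔV / (A × Δh) = 8.61 × 10^8 m³ / (5.74 × 10^8 m² × 5.77 m) = 0.26

Sy ≈ 0.26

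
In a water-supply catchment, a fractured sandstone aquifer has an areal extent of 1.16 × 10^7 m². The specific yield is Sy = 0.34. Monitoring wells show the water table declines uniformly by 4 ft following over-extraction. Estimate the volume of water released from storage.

ΔV ≈ 4.81 × 10^6 m³

Δh = 4 ft = 1.219 m
ΔV = Sy × A × Δh = 0.34 × 1.16 × 10^7 m² × 1.219 m = 4.809 × 10^6 m³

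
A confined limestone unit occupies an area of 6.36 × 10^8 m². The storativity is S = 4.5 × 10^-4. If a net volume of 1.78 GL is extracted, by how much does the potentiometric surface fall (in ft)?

Δh ≈ 20.4 ft

ΔV = 1.78 GL = 1.78 × 10^6 m³
Δh = ΔV / (S × A) = 1.78 × 10^6 m³ / (4.5 × 10^-4 × 6.36 × 10^8 m²) = 6.219 m
Δh = 6.219 m = 20.4 ft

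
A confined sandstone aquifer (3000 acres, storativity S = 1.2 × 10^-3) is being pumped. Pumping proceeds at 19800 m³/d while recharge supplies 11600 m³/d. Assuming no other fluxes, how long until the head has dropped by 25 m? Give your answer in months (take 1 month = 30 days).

A = 3000 acres = 1.214 × 10^7 m²
ΔV = S × A × Δh = 0.0012 × 1.214 × 10^7 × 25 = 3.642 × 10^5 m³
Net withdrawal = 19800 − 11600 = 8200 m³/d
t = ΔV / Q = 3.642 × 10^5 m³ / 8200 m³/d = 44.42 d
t = 44.42 d ≈ 1.481 months

t ≈ 1.48 months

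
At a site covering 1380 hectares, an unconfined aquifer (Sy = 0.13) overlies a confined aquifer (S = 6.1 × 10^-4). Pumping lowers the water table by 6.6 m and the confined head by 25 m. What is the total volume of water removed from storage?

A = 1380 hectares = 1.38 × 10^7 m²
Unconfined: ΔV_u = Sy × A × Δh_u = 0.13 × 1.38 × 10^7 × 6.6 = 1.184 × 10^7 m³
Confined: ΔV_c = S × A × Δh_c = 6.1 × 10^-4 × 1.38 × 10^7 × 25 = 2.104 × 10^5 m³
Total ΔV = 1.184 × 10^7 + 2.104 × 10^5 = 1.205 × 10^7 m³

ΔV ≈ 1.21 × 10^7 m³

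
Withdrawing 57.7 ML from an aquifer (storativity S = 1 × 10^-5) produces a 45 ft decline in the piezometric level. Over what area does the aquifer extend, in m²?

A ≈ 4.21 × 10^8 m²

Δh = 45 ft = 13.72 m
ΔV = 57.7 ML = 57700 m³
A = ΔV / (S × Δh) = 57700 / (1 × 10^-5 × 13.72) = 4.207 × 10^8 m²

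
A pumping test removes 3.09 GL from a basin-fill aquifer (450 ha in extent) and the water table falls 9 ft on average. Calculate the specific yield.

Sy ≈ 0.25

A = 450 ha = 4.5 × 10^6 m²
Δh = 9 ft = 2.743 m
ΔV = 3.09 GL = 3.09 × 10^6 m³
Sy = ΔV / (A × Δh) = 3.09 × 10^6 m³ / (4.5 × 10^6 m² × 2.743 m) = 0.2503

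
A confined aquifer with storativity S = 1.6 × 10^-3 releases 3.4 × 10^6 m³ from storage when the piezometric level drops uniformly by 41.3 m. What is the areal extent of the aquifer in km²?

A ≈ 51.5 km²

A = ΔV / (S × Δh) = 3.4 × 10^6 / (0.0016 × 41.3) = 5.145 × 10^7 m²
A = 5.145 × 10^7 m² = 51.45 km²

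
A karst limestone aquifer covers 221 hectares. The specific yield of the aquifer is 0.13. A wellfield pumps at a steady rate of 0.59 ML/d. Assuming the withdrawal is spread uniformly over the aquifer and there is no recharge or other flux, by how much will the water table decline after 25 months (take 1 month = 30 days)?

A = 221 hectares = 2.21 × 10^6 m²
Q = 0.59 ML/d = 590 m³/d
t = 25 months = 750 d
ΔV = Q × t = 590 m³/d × 750 d = 4.425 × 10^5 m³
Δh = ΔV / (Sy × A) = 4.425 × 10^5 / (0.13 × 2.21 × 10^6) = 1.54 m

Δh ≈ 1.54 m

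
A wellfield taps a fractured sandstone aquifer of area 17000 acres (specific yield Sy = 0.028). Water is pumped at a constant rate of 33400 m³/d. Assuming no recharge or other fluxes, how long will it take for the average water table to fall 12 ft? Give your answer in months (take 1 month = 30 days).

A = 17000 acres = 6.88 × 10^7 m²
Δh = 12 ft = 3.658 m
ΔV = Sy × A × Δh = 0.028 × 6.88 × 10^7 × 3.658 = 7.046 × 10^6 m³
t = ΔV / Q = 7.046 × 10^6 m³ / 33400 m³/d = 210.9 d
t = 210.9 d ≈ 7.032 months

t ≈ 7.03 months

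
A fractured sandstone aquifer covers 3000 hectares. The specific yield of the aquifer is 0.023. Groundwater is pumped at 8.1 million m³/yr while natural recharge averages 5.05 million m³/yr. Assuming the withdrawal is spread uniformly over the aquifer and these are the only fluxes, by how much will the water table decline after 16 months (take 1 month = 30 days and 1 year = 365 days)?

Δh ≈ 5.81 m

A = 3000 hectares = 3 × 10^7 m²
Net abstraction = 8.1 − 5.05 = 3.05 million m³/yr
Q_net = 3.05 million m³/yr = 8356 m³/d
t = 16 months = 480 d
ΔV = Q × t = 8356 m³/d × 480 d = 4.011 × 10^6 m³
Δh = ΔV / (Sy × A) = 4.011 × 10^6 / (0.023 × 3 × 10^7) = 5.813 m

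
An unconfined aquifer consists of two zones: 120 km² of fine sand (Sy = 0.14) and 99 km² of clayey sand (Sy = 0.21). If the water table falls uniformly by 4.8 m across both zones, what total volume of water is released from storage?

ΔV ≈ 1.8 × 10^8 m³

A₁ = 120 km² = 1.2 × 10^8 m²; A₂ = 99 km² = 9.9 × 10^7 m²
ΔV₁ = 0.14 × 1.2 × 10^8 × 4.8 = 8.064 × 10^7 m³
ΔV₂ = 0.21 × 9.9 × 10^7 × 4.8 = 9.979 × 10^7 m³
ΔV = ΔV₁ + ΔV₂ = 1.804 × 10^8 m³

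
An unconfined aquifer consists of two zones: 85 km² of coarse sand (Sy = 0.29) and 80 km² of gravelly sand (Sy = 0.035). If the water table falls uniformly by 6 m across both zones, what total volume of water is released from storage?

A₁ = 85 km² = 8.5 × 10^7 m²; A₂ = 80 km² = 8 × 10^7 m²
ΔV₁ = 0.29 × 8.5 × 10^7 × 6 = 1.479 × 10^8 m³
ΔV₂ = 0.035 × 8 × 10^7 × 6 = 1.68 × 10^7 m³
ΔV = ΔV₁ + ΔV₂ = 1.647 × 10^8 m³

ΔV ≈ 1.65 × 10^8 m³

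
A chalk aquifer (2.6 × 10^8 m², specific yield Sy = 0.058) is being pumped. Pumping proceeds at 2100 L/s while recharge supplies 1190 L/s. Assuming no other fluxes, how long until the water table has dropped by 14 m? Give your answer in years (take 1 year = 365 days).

ΔV = Sy × A × Δh = 0.058 × 2.6 × 10^8 × 14 = 2.111 × 10^8 m³
Net withdrawal = 2100 − 1190 = 910 L/s = 78620 m³/d
t = ΔV / Q = 2.111 × 10^8 m³ / 78620 m³/d = 2685 d
t = 2685 d ≈ 7.357 years

t ≈ 7.36 years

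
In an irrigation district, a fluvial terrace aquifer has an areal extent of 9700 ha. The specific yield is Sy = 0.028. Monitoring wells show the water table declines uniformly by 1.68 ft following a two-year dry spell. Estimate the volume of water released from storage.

ΔV ≈ 1.39 × 10^6 m³

A = 9700 ha = 9.7 × 10^7 m²
Δh = 1.68 ft = 0.5121 m
ΔV = Sy × A × Δh = 0.028 × 9.7 × 10^7 m² × 0.5121 m = 1.391 × 10^6 m³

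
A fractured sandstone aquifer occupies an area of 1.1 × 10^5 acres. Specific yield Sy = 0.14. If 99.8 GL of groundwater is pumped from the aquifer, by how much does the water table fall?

Δh ≈ 1.6 m

A = 1.1 × 10^5 acres = 4.452 × 10^8 m²
ΔV = 99.8 GL = 9.98 × 10^7 m³
Δh = ΔV / (Sy × A) = 9.98 × 10^7 m³ / (0.14 × 4.452 × 10^8 m²) = 1.601 m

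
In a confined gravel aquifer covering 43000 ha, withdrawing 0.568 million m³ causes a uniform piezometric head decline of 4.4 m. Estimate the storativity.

S ≈ 3 × 10^-4

A = 43000 ha = 4.3 × 10^8 m²
ΔV = 0.568 million m³ = 5.68 × 10^5 m³
S = ΔV / (A × Δh) = 5.68 × 10^5 m³ / (4.3 × 10^8 m² × 4.4 m) = 3.002 × 10^-4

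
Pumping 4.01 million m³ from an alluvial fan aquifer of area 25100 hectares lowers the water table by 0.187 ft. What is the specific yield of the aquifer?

Sy ≈ 0.28

A = 25100 hectares = 2.51 × 10^8 m²
Δh = 0.187 ft = 0.057 m
ΔV = 4.01 million m³ = 4.01 × 10^6 m³
Sy = ΔV / (A × Δh) = 4.01 × 10^6 m³ / (2.51 × 10^8 m² × 0.057 m) = 0.2803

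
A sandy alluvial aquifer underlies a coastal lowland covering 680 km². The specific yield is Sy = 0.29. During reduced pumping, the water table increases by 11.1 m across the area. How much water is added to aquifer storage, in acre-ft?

ΔV ≈ 1.77 × 10^6 acre-ft

A = 680 km² = 6.8 × 10^8 m²
ΔV = Sy × A × Δh = 0.29 × 6.8 × 10^8 m² × 11.1 m = 2.189 × 10^9 m³
ΔV = 2.189 × 10^9 m³ = 1.775 × 10^6 acre-ft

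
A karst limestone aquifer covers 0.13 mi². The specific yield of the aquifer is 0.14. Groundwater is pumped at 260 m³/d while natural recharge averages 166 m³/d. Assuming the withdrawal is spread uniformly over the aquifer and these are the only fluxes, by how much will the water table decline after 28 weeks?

Δh ≈ 0.391 m

A = 0.13 mi² = 3.367 × 10^5 m²
Net abstraction = 260 − 166 = 94 m³/d
t = 28 weeks = 196 d
ΔV = Q × t = 94 m³/d × 196 d = 18420 m³
Δh = ΔV / (Sy × A) = 18420 / (0.14 × 3.367 × 10^5) = 0.3909 m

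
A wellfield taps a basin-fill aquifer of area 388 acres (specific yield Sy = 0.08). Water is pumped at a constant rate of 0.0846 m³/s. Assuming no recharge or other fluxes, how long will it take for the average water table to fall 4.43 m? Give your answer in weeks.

t ≈ 10.9 weeks

A = 388 acres = 1.57 × 10^6 m²
ΔV = Sy × A × Δh = 0.08 × 1.57 × 10^6 × 4.43 = 5.565 × 10^5 m³
Q = 0.0846 m³/s = 7309 m³/d
t = ΔV / Q = 5.565 × 10^5 m³ / 7309 m³/d = 76.13 d
t = 76.13 d ≈ 10.88 weeks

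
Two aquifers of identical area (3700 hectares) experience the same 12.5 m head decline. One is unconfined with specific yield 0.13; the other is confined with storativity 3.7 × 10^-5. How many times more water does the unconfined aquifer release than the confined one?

A = 3700 hectares = 3.7 × 10^7 m²
Unconfined: ΔV_u = Sy × A × Δh = 0.13 × 3.7 × 10^7 × 12.5 = 6.013 × 10^7 m³
Confined: ΔV_c = S × A × Δh = 3.7 × 10^-5 × 3.7 × 10^7 × 12.5 = 17110 m³
Ratio = ΔV_u / ΔV_c = Sy / S = 0.13 / 3.7 × 10^-5 = 3514

ΔV_u / ΔV_c ≈ 3510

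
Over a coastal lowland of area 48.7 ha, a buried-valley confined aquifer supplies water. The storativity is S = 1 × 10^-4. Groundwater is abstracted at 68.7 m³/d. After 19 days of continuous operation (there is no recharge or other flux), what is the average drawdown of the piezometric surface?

A = 48.7 ha = 4.87 × 10^5 m²
ΔV = Q × t = 68.7 m³/d × 19 d = 1305 m³
Δh = ΔV / (S × A) = 1305 / (1 × 10^-4 × 4.87 × 10^5) = 26.8 m

Δh ≈ 26.8 m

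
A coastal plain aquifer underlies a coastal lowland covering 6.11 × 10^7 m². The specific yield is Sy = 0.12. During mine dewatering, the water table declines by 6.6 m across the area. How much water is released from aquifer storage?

ΔV = Sy × A × Δh = 0.12 × 6.11 × 10^7 m² × 6.6 m = 4.839 × 10^7 m³

ΔV ≈ 4.84 × 10^7 m³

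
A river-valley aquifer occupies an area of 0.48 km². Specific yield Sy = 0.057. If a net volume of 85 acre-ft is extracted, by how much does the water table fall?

A = 0.48 km² = 4.8 × 10^5 m²
ΔV = 85 acre-ft = 1.048 × 10^5 m³
Δh = ΔV / (Sy × A) = 1.048 × 10^5 m³ / (0.057 × 4.8 × 10^5 m²) = 3.832 m

Δh ≈ 3.83 m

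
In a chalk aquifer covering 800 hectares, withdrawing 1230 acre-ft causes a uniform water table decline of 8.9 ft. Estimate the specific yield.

A = 800 hectares = 8 × 10^6 m²
Δh = 8.9 ft = 2.713 m
ΔV = 1230 acre-ft = 1.517 × 10^6 m³
Sy = ΔV / (A × Δh) = 1.517 × 10^6 m³ / (8 × 10^6 m² × 2.713 m) = 0.06991

Sy ≈ 0.07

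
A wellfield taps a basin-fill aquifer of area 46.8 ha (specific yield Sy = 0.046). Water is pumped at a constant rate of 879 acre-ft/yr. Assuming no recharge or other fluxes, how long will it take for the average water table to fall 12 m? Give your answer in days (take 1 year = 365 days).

A = 46.8 ha = 4.68 × 10^5 m²
ΔV = Sy × A × Δh = 0.046 × 4.68 × 10^5 × 12 = 2.583 × 10^5 m³
Q = 879 acre-ft/yr = 2970 m³/d
t = ΔV / Q = 2.583 × 10^5 m³ / 2970 m³/d = 86.97 d

t ≈ 87 days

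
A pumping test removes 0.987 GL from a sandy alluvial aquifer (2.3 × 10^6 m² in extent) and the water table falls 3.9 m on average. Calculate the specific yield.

ΔV = 0.987 GL = 9.87 × 10^5 m³
Sy = ΔV / (A × Δh) = 9.87 × 10^5 m³ / (2.3 × 10^6 m² × 3.9 m) = 0.11

Sy ≈ 0.11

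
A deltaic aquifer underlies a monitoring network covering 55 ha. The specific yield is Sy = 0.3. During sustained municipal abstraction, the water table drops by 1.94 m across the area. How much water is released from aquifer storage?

ΔV ≈ 3.2 × 10^5 m³

A = 55 ha = 5.5 × 10^5 m²
ΔV = Sy × A × Δh = 0.3 × 5.5 × 10^5 m² × 1.94 m = 3.201 × 10^5 m³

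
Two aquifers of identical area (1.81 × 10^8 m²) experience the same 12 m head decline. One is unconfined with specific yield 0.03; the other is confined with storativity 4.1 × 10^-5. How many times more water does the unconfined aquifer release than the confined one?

ΔV_u / ΔV_c ≈ 732

Unconfined: ΔV_u = Sy × A × Δh = 0.03 × 1.81 × 10^8 × 12 = 6.516 × 10^7 m³
Confined: ΔV_c = S × A × Δh = 4.1 × 10^-5 × 1.81 × 10^8 × 12 = 89050 m³
Ratio = ΔV_u / ΔV_c = Sy / S = 0.03 / 4.1 × 10^-5 = 731.7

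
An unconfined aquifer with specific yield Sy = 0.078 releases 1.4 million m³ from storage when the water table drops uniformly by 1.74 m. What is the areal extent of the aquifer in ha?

A ≈ 1030 ha

ΔV = 1.4 million m³ = 1.4 × 10^6 m³
A = ΔV / (Sy × Δh) = 1.4 × 10^6 / (0.078 × 1.74) = 1.032 × 10^7 m²
A = 1.032 × 10^7 m² = 1032 ha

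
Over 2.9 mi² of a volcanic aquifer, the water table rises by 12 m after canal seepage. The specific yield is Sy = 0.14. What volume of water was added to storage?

ΔV ≈ 1.26 × 10^7 m³

A = 2.9 mi² = 7.511 × 10^6 m²
ΔV = Sy × A × Δh = 0.14 × 7.511 × 10^6 m² × 12 m = 1.262 × 10^7 m³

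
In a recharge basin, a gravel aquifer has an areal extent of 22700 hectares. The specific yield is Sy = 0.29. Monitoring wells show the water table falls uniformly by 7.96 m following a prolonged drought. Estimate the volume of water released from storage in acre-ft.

A = 22700 hectares = 2.27 × 10^8 m²
ΔV = Sy × A × Δh = 0.29 × 2.27 × 10^8 m² × 7.96 m = 5.24 × 10^8 m³
ΔV = 5.24 × 10^8 m³ = 4.248 × 10^5 acre-ft

ΔV ≈ 4.25 × 10^5 acre-ft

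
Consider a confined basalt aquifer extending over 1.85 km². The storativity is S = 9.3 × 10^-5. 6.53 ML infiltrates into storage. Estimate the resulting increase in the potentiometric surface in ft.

A = 1.85 km² = 1.85 × 10^6 m²
ΔV = 6.53 ML = 6530 m³
Δh = ΔV / (S × A) = 6530 m³ / (9.3 × 10^-5 × 1.85 × 10^6 m²) = 37.95 m
Δh = 37.95 m = 124.5 ft

Δh ≈ 125 ft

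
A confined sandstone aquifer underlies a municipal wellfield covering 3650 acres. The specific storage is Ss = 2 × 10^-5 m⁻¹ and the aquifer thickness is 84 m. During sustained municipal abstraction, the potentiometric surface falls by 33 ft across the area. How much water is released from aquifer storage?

S = Ss × b = 2 × 10^-5 m⁻¹ × 84 m = 1.68 × 10^-3
A = 3650 acres = 1.477 × 10^7 m²
Δh = 33 ft = 10.06 m
ΔV = S × A × Δh = 0.00168 × 1.477 × 10^7 m² × 10.06 m = 2.496 × 10^5 m³

ΔV ≈ 2.5 × 10^5 m³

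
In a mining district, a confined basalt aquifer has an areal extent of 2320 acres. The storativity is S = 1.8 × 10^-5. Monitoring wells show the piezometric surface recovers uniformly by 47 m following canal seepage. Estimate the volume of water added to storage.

A = 2320 acres = 9.389 × 10^6 m²
ΔV = S × A × Δh = 1.8 × 10^-5 × 9.389 × 10^6 m² × 47 m = 7943 m³

ΔV ≈ 7940 m³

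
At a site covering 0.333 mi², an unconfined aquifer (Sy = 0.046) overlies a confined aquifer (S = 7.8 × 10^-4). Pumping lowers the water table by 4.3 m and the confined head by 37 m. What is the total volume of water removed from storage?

A = 0.333 mi² = 8.625 × 10^5 m²
Unconfined: ΔV_u = Sy × A × Δh_u = 0.046 × 8.625 × 10^5 × 4.3 = 1.706 × 10^5 m³
Confined: ΔV_c = S × A × Δh_c = 7.8 × 10^-4 × 8.625 × 10^5 × 37 = 24890 m³
Total ΔV = 1.706 × 10^5 + 24890 = 1.955 × 10^5 m³

ΔV ≈ 1.95 × 10^5 m³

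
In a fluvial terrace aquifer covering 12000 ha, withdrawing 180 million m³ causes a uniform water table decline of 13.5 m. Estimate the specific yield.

A = 12000 ha = 1.2 × 10^8 m²
ΔV = 180 million m³ = 1.8 × 10^8 m³
Sy = ΔV / (A × Δh) = 1.8 × 10^8 m³ / (1.2 × 10^8 m² × 13.5 m) = 0.1111

Sy ≈ 0.11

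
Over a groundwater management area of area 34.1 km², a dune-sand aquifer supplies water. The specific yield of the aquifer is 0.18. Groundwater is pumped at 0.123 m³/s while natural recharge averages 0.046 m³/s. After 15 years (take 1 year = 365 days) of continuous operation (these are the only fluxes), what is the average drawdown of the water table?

A = 34.1 km² = 3.41 × 10^7 m²
Net abstraction = 0.123 − 0.046 = 0.077 m³/s
Q_net = 0.077 m³/s = 6653 m³/d
t = 15 years = 5475 d
ΔV = Q × t = 6653 m³/d × 5475 d = 3.642 × 10^7 m³
Δh = ΔV / (Sy × A) = 3.642 × 10^7 / (0.18 × 3.41 × 10^7) = 5.934 m

Δh ≈ 5.93 m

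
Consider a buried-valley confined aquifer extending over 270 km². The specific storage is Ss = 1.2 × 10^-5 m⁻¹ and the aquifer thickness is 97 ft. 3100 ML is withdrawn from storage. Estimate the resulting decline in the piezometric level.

b = 97 ft = 29.57 m
S = Ss × b = 1.2 × 10^-5 m⁻¹ × 29.57 m = 3.548 × 10^-4
A = 270 km² = 2.7 × 10^8 m²
ΔV = 3100 ML = 3.1 × 10^6 m³
Δh = ΔV / (S × A) = 3.1 × 10^6 m³ / (3.548 × 10^-4 × 2.7 × 10^8 m²) = 32.36 m

Δh ≈ 32.4 m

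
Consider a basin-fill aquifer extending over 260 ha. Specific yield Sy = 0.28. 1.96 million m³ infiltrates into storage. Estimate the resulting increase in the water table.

Δh ≈ 2.69 m

A = 260 ha = 2.6 × 10^6 m²
ΔV = 1.96 million m³ = 1.96 × 10^6 m³
Δh = ΔV / (Sy × A) = 1.96 × 10^6 m³ / (0.28 × 2.6 × 10^6 m²) = 2.692 m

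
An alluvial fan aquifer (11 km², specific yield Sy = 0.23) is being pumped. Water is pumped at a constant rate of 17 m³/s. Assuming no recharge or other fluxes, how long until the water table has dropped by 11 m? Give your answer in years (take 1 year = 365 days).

t ≈ 0.0519 years

A = 11 km² = 1.1 × 10^7 m²
ΔV = Sy × A × Δh = 0.23 × 1.1 × 10^7 × 11 = 2.783 × 10^7 m³
Q = 17 m³/s = 1.469 × 10^6 m³/d
t = ΔV / Q = 2.783 × 10^7 m³ / 1.469 × 10^6 m³/d = 18.95 d
t = 18.95 d ≈ 0.05191 years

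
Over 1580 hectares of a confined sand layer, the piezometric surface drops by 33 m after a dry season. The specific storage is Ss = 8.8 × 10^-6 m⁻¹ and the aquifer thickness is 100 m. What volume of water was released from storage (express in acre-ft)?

ΔV ≈ 372 acre-ft

S = Ss × b = 8.8 × 10^-6 m⁻¹ × 100 m = 8.8 × 10^-4
A = 1580 hectares = 1.58 × 10^7 m²
ΔV = S × A × Δh = 8.8 × 10^-4 × 1.58 × 10^7 m² × 33 m = 4.588 × 10^5 m³
ΔV = 4.588 × 10^5 m³ = 372 acre-ft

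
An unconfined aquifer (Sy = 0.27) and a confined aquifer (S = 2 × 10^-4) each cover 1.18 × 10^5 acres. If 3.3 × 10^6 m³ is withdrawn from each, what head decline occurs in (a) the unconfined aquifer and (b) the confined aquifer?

Δh_u ≈ 0.0256 m; Δh_c ≈ 34.6 m

A = 1.18 × 10^5 acres = 4.775 × 10^8 m²
Unconfined: Δh_u = ΔV/(Sy·A) = 3.3 × 10^6/(0.27 × 4.775 × 10^8) = 0.02559 m
Confined: Δh_c = ΔV/(S·A) = 3.3 × 10^6/(2 × 10^-4 × 4.775 × 10^8) = 34.55 m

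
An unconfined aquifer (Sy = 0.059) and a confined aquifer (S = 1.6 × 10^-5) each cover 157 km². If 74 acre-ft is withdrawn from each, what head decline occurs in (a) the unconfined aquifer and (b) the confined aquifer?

Δh_u ≈ 0.00985 m; Δh_c ≈ 36.3 m

A = 157 km² = 1.57 × 10^8 m²
ΔV = 74 acre-ft = 91280 m³
Unconfined: Δh_u = ΔV/(Sy·A) = 91280/(0.059 × 1.57 × 10^8) = 0.009854 m
Confined: Δh_c = ΔV/(S·A) = 91280/(1.6 × 10^-5 × 1.57 × 10^8) = 36.34 m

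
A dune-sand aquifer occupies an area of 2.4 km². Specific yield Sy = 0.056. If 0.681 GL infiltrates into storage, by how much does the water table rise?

Δh ≈ 5.07 m

A = 2.4 km² = 2.4 × 10^6 m²
ΔV = 0.681 GL = 6.81 × 10^5 m³
Δh = ΔV / (Sy × A) = 6.81 × 10^5 m³ / (0.056 × 2.4 × 10^6 m²) = 5.067 m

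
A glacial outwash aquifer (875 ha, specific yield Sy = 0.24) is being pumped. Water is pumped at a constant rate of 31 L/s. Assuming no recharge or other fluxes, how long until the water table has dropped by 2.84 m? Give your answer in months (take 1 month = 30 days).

t ≈ 74.2 months

A = 875 ha = 8.75 × 10^6 m²
ΔV = Sy × A × Δh = 0.24 × 8.75 × 10^6 × 2.84 = 5.964 × 10^6 m³
Q = 31 L/s = 2678 m³/d
t = ΔV / Q = 5.964 × 10^6 m³ / 2678 m³/d = 2227 d
t = 2227 d ≈ 74.22 months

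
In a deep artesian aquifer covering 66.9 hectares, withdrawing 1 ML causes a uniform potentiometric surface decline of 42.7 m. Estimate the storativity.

S ≈ 3.5 × 10^-5

A = 66.9 hectares = 6.69 × 10^5 m²
ΔV = 1 ML = 1000 m³
S = ΔV / (A × Δh) = 1000 m³ / (6.69 × 10^5 m² × 42.7 m) = 3.501 × 10^-5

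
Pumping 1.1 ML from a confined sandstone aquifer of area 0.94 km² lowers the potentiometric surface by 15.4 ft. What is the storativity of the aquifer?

S ≈ 2.5 × 10^-4

A = 0.94 km² = 9.4 × 10^5 m²
Δh = 15.4 ft = 4.694 m
ΔV = 1.1 ML = 1100 m³
S = ΔV / (A × Δh) = 1100 m³ / (9.4 × 10^5 m² × 4.694 m) = 2.493 × 10^-4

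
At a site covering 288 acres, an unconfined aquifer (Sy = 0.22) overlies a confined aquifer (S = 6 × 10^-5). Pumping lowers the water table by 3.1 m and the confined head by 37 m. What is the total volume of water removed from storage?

ΔV ≈ 7.97 × 10^5 m³

A = 288 acres = 1.165 × 10^6 m²
Unconfined: ΔV_u = Sy × A × Δh_u = 0.22 × 1.165 × 10^6 × 3.1 = 7.949 × 10^5 m³
Confined: ΔV_c = S × A × Δh_c = 6 × 10^-5 × 1.165 × 10^6 × 37 = 2587 m³
Total ΔV = 7.949 × 10^5 + 2587 = 7.975 × 10^5 m³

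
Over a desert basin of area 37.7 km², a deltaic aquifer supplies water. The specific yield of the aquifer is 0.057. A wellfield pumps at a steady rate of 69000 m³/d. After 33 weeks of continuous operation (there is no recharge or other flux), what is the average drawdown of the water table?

Δh ≈ 7.42 m

A = 37.7 km² = 3.77 × 10^7 m²
t = 33 weeks = 231 d
ΔV = Q × t = 69000 m³/d × 231 d = 1.594 × 10^7 m³
Δh = ΔV / (Sy × A) = 1.594 × 10^7 / (0.057 × 3.77 × 10^7) = 7.417 m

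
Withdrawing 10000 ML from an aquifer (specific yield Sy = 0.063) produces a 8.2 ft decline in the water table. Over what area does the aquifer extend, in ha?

Δh = 8.2 ft = 2.499 m
ΔV = 10000 ML = 1 × 10^7 m³
A = ΔV / (Sy × Δh) = 1 × 10^7 / (0.063 × 2.499) = 6.351 × 10^7 m²
A = 6.351 × 10^7 m² = 6351 ha

A ≈ 6350 ha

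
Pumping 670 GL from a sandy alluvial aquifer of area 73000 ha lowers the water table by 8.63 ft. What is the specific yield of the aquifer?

A = 73000 ha = 7.3 × 10^8 m²
Δh = 8.63 ft = 2.63 m
ΔV = 670 GL = 6.7 × 10^8 m³
Sy = ΔV / (A × Δh) = 6.7 × 10^8 m³ / (7.3 × 10^8 m² × 2.63 m) = 0.3489

Sy ≈ 0.35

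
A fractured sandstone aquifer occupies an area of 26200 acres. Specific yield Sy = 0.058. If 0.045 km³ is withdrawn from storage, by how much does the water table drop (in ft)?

A = 26200 acres = 1.06 × 10^8 m²
ΔV = 0.045 km³ = 4.5 × 10^7 m³
Δh = ΔV / (Sy × A) = 4.5 × 10^7 m³ / (0.058 × 1.06 × 10^8 m²) = 7.318 m
Δh = 7.318 m = 24.01 ft

Δh ≈ 24 ft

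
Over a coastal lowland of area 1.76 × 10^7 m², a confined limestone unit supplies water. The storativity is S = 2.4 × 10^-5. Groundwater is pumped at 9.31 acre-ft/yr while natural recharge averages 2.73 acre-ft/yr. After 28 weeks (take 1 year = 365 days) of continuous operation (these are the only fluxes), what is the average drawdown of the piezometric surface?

Δh ≈ 10.3 m

Net abstraction = 9.31 − 2.73 = 6.58 acre-ft/yr
Q_net = 6.58 acre-ft/yr = 22.24 m³/d
t = 28 weeks = 196 d
ΔV = Q × t = 22.24 m³/d × 196 d = 4358 m³
Δh = ΔV / (S × A) = 4358 / (2.4 × 10^-5 × 1.76 × 10^7) = 10.32 m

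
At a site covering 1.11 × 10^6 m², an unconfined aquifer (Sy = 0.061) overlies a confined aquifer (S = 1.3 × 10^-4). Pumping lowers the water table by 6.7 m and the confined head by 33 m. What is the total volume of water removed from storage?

Unconfined: ΔV_u = Sy × A × Δh_u = 0.061 × 1.11 × 10^6 × 6.7 = 4.537 × 10^5 m³
Confined: ΔV_c = S × A × Δh_c = 1.3 × 10^-4 × 1.11 × 10^6 × 33 = 4762 m³
Total ΔV = 4.537 × 10^5 + 4762 = 4.584 × 10^5 m³

ΔV ≈ 4.58 × 10^5 m³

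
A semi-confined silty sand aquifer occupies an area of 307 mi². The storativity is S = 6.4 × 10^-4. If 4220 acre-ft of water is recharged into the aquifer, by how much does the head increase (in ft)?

Δh ≈ 33.6 ft

A = 307 mi² = 7.951 × 10^8 m²
ΔV = 4220 acre-ft = 5.205 × 10^6 m³
Δh = ΔV / (S × A) = 5.205 × 10^6 m³ / (6.4 × 10^-4 × 7.951 × 10^8 m²) = 10.23 m
Δh = 10.23 m = 33.56 ft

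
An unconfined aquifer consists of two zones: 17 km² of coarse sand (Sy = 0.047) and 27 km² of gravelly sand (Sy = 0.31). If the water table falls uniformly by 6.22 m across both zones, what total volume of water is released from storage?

A₁ = 17 km² = 1.7 × 10^7 m²; A₂ = 27 km² = 2.7 × 10^7 m²
ΔV₁ = 0.047 × 1.7 × 10^7 × 6.22 = 4.97 × 10^6 m³
ΔV₂ = 0.31 × 2.7 × 10^7 × 6.22 = 5.206 × 10^7 m³
ΔV = ΔV₁ + ΔV₂ = 5.703 × 10^7 m³

ΔV ≈ 5.7 × 10^7 m³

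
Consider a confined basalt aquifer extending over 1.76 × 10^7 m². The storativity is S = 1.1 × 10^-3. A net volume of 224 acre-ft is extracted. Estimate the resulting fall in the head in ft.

ΔV = 224 acre-ft = 2.763 × 10^5 m³
Δh = ΔV / (S × A) = 2.763 × 10^5 m³ / (0.0011 × 1.76 × 10^7 m²) = 14.27 m
Δh = 14.27 m = 46.82 ft

Δh ≈ 46.8 ft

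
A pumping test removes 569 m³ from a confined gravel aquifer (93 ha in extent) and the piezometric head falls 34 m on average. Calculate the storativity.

A = 93 ha = 9.3 × 10^5 m²
S = ΔV / (A × Δh) = 569 m³ / (9.3 × 10^5 m² × 34 m) = 1.799 × 10^-5

S ≈ 1.8 × 10^-5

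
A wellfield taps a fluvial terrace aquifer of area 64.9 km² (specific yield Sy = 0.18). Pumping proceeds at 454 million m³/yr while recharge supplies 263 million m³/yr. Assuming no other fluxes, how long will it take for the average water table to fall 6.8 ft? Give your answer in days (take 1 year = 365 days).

t ≈ 46.3 days

A = 64.9 km² = 6.49 × 10^7 m²
Δh = 6.8 ft = 2.073 m
ΔV = Sy × A × Δh = 0.18 × 6.49 × 10^7 × 2.073 = 2.421 × 10^7 m³
Net withdrawal = 454 − 263 = 191 million m³/yr = 5.233 × 10^5 m³/d
t = ΔV / Q = 2.421 × 10^7 m³ / 5.233 × 10^5 m³/d = 46.27 d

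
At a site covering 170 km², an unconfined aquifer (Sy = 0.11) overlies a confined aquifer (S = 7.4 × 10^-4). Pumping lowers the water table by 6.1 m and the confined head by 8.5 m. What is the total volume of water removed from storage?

ΔV ≈ 1.15 × 10^8 m³

A = 170 km² = 1.7 × 10^8 m²
Unconfined: ΔV_u = Sy × A × Δh_u = 0.11 × 1.7 × 10^8 × 6.1 = 1.141 × 10^8 m³
Confined: ΔV_c = S × A × Δh_c = 7.4 × 10^-4 × 1.7 × 10^8 × 8.5 = 1.069 × 10^6 m³
Total ΔV = 1.141 × 10^8 + 1.069 × 10^6 = 1.151 × 10^8 m³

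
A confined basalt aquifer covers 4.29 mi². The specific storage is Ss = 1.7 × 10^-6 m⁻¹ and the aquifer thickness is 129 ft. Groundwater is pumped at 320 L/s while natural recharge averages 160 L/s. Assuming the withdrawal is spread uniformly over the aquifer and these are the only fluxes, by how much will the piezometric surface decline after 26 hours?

b = 129 ft = 39.32 m
S = Ss × b = 1.7 × 10^-6 m⁻¹ × 39.32 m = 6.684 × 10^-5
A = 4.29 mi² = 1.111 × 10^7 m²
Net abstraction = 320 − 160 = 160 L/s
Q_net = 160 L/s = 13820 m³/d
t = 26 hours = 1.083 d
ΔV = Q × t = 13820 m³/d × 1.083 d = 14980 m³
Δh = ΔV / (S × A) = 14980 / (6.684 × 10^-5 × 1.111 × 10^7) = 20.16 m

Δh ≈ 20.2 m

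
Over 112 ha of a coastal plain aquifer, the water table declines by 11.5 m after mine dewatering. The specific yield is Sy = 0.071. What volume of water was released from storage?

A = 112 ha = 1.12 × 10^6 m²
ΔV = Sy × A × Δh = 0.071 × 1.12 × 10^6 m² × 11.5 m = 9.145 × 10^5 m³

ΔV ≈ 9.14 × 10^5 m³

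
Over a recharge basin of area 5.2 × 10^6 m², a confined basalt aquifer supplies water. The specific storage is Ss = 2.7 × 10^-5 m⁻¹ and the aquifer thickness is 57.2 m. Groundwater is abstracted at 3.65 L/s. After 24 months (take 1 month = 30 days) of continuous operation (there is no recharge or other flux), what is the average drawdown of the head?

S = Ss × b = 2.7 × 10^-5 m⁻¹ × 57.2 m = 1.544 × 10^-3
Q = 3.65 L/s = 315.4 m³/d
t = 24 months = 720 d
ΔV = Q × t = 315.4 m³/d × 720 d = 2.271 × 10^5 m³
Δh = ΔV / (S × A) = 2.271 × 10^5 / (0.001544 × 5.2 × 10^6) = 28.27 m

Δh ≈ 28.3 m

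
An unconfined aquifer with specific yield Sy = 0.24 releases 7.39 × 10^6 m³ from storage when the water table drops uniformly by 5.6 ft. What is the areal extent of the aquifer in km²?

Δh = 5.6 ft = 1.707 m
A = ΔV / (Sy × Δh) = 7.39 × 10^6 / (0.24 × 1.707) = 1.804 × 10^7 m²
A = 1.804 × 10^7 m² = 18.04 km²

A ≈ 18 km²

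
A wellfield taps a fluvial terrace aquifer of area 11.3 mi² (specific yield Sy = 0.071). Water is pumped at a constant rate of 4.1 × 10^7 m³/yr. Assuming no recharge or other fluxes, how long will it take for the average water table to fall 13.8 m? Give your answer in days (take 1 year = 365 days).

A = 11.3 mi² = 2.927 × 10^7 m²
ΔV = Sy × A × Δh = 0.071 × 2.927 × 10^7 × 13.8 = 2.868 × 10^7 m³
Q = 4.1 × 10^7 m³/yr = 1.123 × 10^5 m³/d
t = ΔV / Q = 2.868 × 10^7 m³ / 1.123 × 10^5 m³/d = 255.3 d

t ≈ 255 days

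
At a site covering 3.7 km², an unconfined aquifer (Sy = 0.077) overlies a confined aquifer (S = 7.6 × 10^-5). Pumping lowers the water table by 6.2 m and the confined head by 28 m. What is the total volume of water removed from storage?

ΔV ≈ 1.77 × 10^6 m³

A = 3.7 km² = 3.7 × 10^6 m²
Unconfined: ΔV_u = Sy × A × Δh_u = 0.077 × 3.7 × 10^6 × 6.2 = 1.766 × 10^6 m³
Confined: ΔV_c = S × A × Δh_c = 7.6 × 10^-5 × 3.7 × 10^6 × 28 = 7874 m³
Total ΔV = 1.766 × 10^6 + 7874 = 1.774 × 10^6 m³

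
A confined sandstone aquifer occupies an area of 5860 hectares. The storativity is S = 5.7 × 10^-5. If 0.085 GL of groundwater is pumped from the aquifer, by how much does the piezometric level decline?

A = 5860 hectares = 5.86 × 10^7 m²
ΔV = 0.085 GL = 85000 m³
Δh = ΔV / (S × A) = 85000 m³ / (5.7 × 10^-5 × 5.86 × 10^7 m²) = 25.45 m

Δh ≈ 25.4 m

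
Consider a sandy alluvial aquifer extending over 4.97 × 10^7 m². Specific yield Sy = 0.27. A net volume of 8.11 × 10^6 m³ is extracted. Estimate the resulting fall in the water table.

Δh ≈ 0.604 m

Δh = ΔV / (Sy × A) = 8.11 × 10^6 m³ / (0.27 × 4.97 × 10^7 m²) = 0.6044 m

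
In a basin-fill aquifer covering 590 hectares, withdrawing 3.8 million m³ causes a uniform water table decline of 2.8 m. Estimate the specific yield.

Sy ≈ 0.23

A = 590 hectares = 5.9 × 10^6 m²
ΔV = 3.8 million m³ = 3.8 × 10^6 m³
Sy = ΔV / (A × Δh) = 3.8 × 10^6 m³ / (5.9 × 10^6 m² × 2.8 m) = 0.23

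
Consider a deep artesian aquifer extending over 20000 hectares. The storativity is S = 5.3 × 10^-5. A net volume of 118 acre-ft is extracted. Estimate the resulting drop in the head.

Δh ≈ 13.7 m

A = 20000 hectares = 2 × 10^8 m²
ΔV = 118 acre-ft = 1.456 × 10^5 m³
Δh = ΔV / (S × A) = 1.456 × 10^5 m³ / (5.3 × 10^-5 × 2 × 10^8 m²) = 13.73 m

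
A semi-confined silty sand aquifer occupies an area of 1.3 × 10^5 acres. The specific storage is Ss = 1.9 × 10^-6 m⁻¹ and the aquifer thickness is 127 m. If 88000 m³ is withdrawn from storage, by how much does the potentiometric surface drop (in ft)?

S = Ss × b = 1.9 × 10^-6 m⁻¹ × 127 m = 2.413 × 10^-4
A = 1.3 × 10^5 acres = 5.261 × 10^8 m²
Δh = ΔV / (S × A) = 88000 m³ / (2.413 × 10^-4 × 5.261 × 10^8 m²) = 0.6932 m
Δh = 0.6932 m = 2.274 ft

Δh ≈ 2.27 ft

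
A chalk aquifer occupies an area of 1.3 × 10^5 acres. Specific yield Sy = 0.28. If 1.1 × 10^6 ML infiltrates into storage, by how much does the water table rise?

Δh ≈ 7.47 m

A = 1.3 × 10^5 acres = 5.261 × 10^8 m²
ΔV = 1.1 × 10^6 ML = 1.1 × 10^9 m³
Δh = ΔV / (Sy × A) = 1.1 × 10^9 m³ / (0.28 × 5.261 × 10^8 m²) = 7.467 m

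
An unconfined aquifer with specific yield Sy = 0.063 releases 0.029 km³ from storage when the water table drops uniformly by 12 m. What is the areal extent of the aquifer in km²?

A ≈ 38.4 km²

ΔV = 0.029 km³ = 2.9 × 10^7 m³
A = ΔV / (Sy × Δh) = 2.9 × 10^7 / (0.063 × 12) = 3.836 × 10^7 m²
A = 3.836 × 10^7 m² = 38.36 km²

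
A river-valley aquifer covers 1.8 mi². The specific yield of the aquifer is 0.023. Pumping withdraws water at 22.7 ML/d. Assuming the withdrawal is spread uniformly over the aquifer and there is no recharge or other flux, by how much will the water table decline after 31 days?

A = 1.8 mi² = 4.662 × 10^6 m²
Q = 22.7 ML/d = 22700 m³/d
ΔV = Q × t = 22700 m³/d × 31 d = 7.037 × 10^5 m³
Δh = ΔV / (Sy × A) = 7.037 × 10^5 / (0.023 × 4.662 × 10^6) = 6.563 m

Δh ≈ 6.56 m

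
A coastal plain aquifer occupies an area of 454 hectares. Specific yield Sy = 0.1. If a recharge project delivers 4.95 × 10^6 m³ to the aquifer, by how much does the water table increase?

Δh ≈ 10.9 m

A = 454 hectares = 4.54 × 10^6 m²
Δh = ΔV / (Sy × A) = 4.95 × 10^6 m³ / (0.1 × 4.54 × 10^6 m²) = 10.9 m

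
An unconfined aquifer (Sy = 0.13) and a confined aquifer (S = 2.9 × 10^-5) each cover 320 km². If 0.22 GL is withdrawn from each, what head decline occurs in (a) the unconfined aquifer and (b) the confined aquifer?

Δh_u ≈ 0.00529 m; Δh_c ≈ 23.7 m

A = 320 km² = 3.2 × 10^8 m²
ΔV = 0.22 GL = 2.2 × 10^5 m³
Unconfined: Δh_u = ΔV/(Sy·A) = 2.2 × 10^5/(0.13 × 3.2 × 10^8) = 0.005288 m
Confined: Δh_c = ΔV/(S·A) = 2.2 × 10^5/(2.9 × 10^-5 × 3.2 × 10^8) = 23.71 m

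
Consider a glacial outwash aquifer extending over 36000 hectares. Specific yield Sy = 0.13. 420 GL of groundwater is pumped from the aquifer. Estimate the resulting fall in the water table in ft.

A = 36000 hectares = 3.6 × 10^8 m²
ΔV = 420 GL = 4.2 × 10^8 m³
Δh = ΔV / (Sy × A) = 4.2 × 10^8 m³ / (0.13 × 3.6 × 10^8 m²) = 8.974 m
Δh = 8.974 m = 29.44 ft

Δh ≈ 29.4 ft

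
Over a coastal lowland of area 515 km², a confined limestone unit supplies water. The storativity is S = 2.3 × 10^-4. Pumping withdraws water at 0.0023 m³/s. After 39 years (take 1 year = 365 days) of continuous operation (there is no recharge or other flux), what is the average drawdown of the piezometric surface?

Δh ≈ 23.9 m

A = 515 km² = 5.15 × 10^8 m²
Q = 0.0023 m³/s = 198.7 m³/d
t = 39 years = 14240 d
ΔV = Q × t = 198.7 m³/d × 14240 d = 2.829 × 10^6 m³
Δh = ΔV / (S × A) = 2.829 × 10^6 / (2.3 × 10^-4 × 5.15 × 10^8) = 23.88 m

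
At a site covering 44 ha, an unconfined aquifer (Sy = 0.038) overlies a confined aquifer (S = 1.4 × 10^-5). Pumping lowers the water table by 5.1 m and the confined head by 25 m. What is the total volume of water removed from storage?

ΔV ≈ 85400 m³

A = 44 ha = 4.4 × 10^5 m²
Unconfined: ΔV_u = Sy × A × Δh_u = 0.038 × 4.4 × 10^5 × 5.1 = 85270 m³
Confined: ΔV_c = S × A × Δh_c = 1.4 × 10^-5 × 4.4 × 10^5 × 25 = 154 m³
Total ΔV = 85270 + 154 = 85430 m³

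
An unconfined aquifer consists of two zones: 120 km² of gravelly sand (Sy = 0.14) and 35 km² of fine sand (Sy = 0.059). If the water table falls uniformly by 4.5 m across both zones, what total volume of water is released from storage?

ΔV ≈ 8.49 × 10^7 m³

A₁ = 120 km² = 1.2 × 10^8 m²; A₂ = 35 km² = 3.5 × 10^7 m²
ΔV₁ = 0.14 × 1.2 × 10^8 × 4.5 = 7.56 × 10^7 m³
ΔV₂ = 0.059 × 3.5 × 10^7 × 4.5 = 9.293 × 10^6 m³
ΔV = ΔV₁ + ΔV₂ = 8.489 × 10^7 m³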